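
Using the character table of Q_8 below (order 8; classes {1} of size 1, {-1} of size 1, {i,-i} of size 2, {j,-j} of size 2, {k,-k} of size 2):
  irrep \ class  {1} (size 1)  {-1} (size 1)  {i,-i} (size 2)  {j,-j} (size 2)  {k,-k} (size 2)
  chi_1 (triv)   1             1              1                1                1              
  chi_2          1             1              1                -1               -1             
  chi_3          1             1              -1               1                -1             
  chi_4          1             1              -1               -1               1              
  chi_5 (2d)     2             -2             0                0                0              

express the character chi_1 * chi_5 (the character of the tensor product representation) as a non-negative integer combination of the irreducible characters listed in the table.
chi_1 tensor chi_5 = chi_5 (all other irreducibles have multiplicity 0).

Solution. The character of a tensor product is the pointwise product (chi_1 * chi_5)(C) = chi_1(C) * chi_5(C):
  {1}: (1)*(2), {-1}: (1)*(-2), {i,-i}: (1)*(0), {j,-j}: (1)*(0), {k,-k}: (1)*(0)
so (chi_1 * chi_5) takes values
  {1} -> 2, {-1} -> -2, {i,-i} -> 0, {j,-j} -> 0, {k,-k} -> 0.
Now take the inner product of this character with each irreducible chi from the table, <chi_1*chi_5, chi> = (1/8) sum_C |C| (chi_1*chi_5)(C) conj(chi(C)):
  <chi_1*chi_5, chi_1> = (1/8)[1*(2)*conj(1) + 1*(-2)*conj(1) + 2*(0)*conj(1) + 2*(0)*conj(1) + 2*(0)*conj(1)]
      = (1/8)[(2) + (-2) + (0) + (0) + (0)] = 0/8 = 0
  <chi_1*chi_5, chi_2> = (1/8)[1*(2)*conj(1) + 1*(-2)*conj(1) + 2*(0)*conj(1) + 2*(0)*conj(-1) + 2*(0)*conj(-1)]
      = (1/8)[(2) + (-2) + (0) + (0) + (0)] = 0/8 = 0
  <chi_1*chi_5, chi_3> = (1/8)[1*(2)*conj(1) + 1*(-2)*conj(1) + 2*(0)*conj(-1) + 2*(0)*conj(1) + 2*(0)*conj(-1)]
      = (1/8)[(2) + (-2) + (0) + (0) + (0)] = 0/8 = 0
  <chi_1*chi_5, chi_4> = (1/8)[1*(2)*conj(1) + 1*(-2)*conj(1) + 2*(0)*conj(-1) + 2*(0)*conj(-1) + 2*(0)*conj(1)]
      = (1/8)[(2) + (-2) + (0) + (0) + (0)] = 0/8 = 0
  <chi_1*chi_5, chi_5> = (1/8)[1*(2)*conj(2) + 1*(-2)*conj(-2) + 2*(0)*conj(0) + 2*(0)*conj(0) + 2*(0)*conj(0)]
      = (1/8)[(4) + (4) + (0) + (0) + (0)] = 8/8 = 1
Hence the multiplicities are chi_5: 1. Dimension check: dim(chi_1)*dim(chi_5) = 1*2 = 2 and sum (mult * dim) = 1*2 = 2.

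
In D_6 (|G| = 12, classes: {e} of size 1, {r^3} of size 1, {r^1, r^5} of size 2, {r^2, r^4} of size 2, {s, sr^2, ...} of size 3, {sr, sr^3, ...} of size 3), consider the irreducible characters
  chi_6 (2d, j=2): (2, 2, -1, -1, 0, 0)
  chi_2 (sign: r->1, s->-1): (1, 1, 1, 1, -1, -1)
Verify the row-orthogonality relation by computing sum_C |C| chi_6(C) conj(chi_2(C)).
Sum = 0; so <chi_6, chi_2> = 0 (distinct irreducibles are orthogonal).

Working: Compute term by term over conjugacy classes (|C| * chi_6(C) * conj(chi_2(C))):
  1*(2)*conj(1) + 1*(2)*conj(1) + 2*(-1)*conj(1) + 2*(-1)*conj(1) + 3*(0)*conj(-1) + 3*(0)*conj(-1)
  = (2) + (2) + (-2) + (-2) + (0) + (0)
  = 0.
Dividing by |G| = 12 gives 0/12 = 0, matching the row-orthogonality relation <chi_6, chi_2> = [chi_6 = chi_2].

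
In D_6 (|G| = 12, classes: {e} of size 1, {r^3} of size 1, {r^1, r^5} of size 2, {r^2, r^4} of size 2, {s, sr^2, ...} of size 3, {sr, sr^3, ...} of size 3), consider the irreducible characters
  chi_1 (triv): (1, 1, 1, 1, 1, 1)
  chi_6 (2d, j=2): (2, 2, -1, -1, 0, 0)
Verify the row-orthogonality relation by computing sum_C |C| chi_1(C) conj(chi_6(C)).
Sum = 0; so <chi_1, chi_6> = 0 (distinct irreducibles are orthogonal).

Solution. Compute term by term over conjugacy classes (|C| * chi_1(C) * conj(chi_6(C))):
  1*(1)*conj(2) + 1*(1)*conj(2) + 2*(1)*conj(-1) + 2*(1)*conj(-1) + 3*(1)*conj(0) + 3*(1)*conj(0)
  = (2) + (2) + (-2) + (-2) + (0) + (0)
  = 0.
Dividing by |G| = 12 gives 0/12 = 0, matching the row-orthogonality relation <chi_1, chi_6> = [chi_1 = chi_6].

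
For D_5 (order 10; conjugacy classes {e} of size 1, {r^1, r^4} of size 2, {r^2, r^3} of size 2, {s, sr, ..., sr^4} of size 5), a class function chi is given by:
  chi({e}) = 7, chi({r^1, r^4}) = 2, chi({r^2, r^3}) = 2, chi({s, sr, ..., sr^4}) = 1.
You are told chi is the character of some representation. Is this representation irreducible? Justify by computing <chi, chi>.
Not irreducible (reducible): <chi, chi> = 7 > 1.

Why: <chi, chi> = (1/|G|) sum_C |C| * |chi(C)|^2 = (1/10)[1*|7|^2 + 2*|2|^2 + 2*|2|^2 + 5*|1|^2]
  = (1/10)[(49) + (8) + (8) + (5)] = 70/10 = 7.
A character is irreducible iff <chi, chi> = 1, so this representation is reducible.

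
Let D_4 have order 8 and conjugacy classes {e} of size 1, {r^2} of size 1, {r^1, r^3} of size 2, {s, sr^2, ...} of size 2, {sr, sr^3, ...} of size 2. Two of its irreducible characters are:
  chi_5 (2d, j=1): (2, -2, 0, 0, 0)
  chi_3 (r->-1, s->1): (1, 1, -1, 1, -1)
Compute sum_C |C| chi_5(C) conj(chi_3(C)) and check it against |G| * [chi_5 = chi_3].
Sum = 0; so <chi_5, chi_3> = 0 (distinct irreducibles are orthogonal).

Reasoning: Compute term by term over conjugacy classes (|C| * chi_5(C) * conj(chi_3(C))):
  1*(2)*conj(1) + 1*(-2)*conj(1) + 2*(0)*conj(-1) + 2*(0)*conj(1) + 2*(0)*conj(-1)
  = (2) + (-2) + (0) + (0) + (0)
  = 0.
Dividing by |G| = 8 gives 0/8 = 0, matching the row-orthogonality relation <chi_5, chi_3> = [chi_5 = chi_3].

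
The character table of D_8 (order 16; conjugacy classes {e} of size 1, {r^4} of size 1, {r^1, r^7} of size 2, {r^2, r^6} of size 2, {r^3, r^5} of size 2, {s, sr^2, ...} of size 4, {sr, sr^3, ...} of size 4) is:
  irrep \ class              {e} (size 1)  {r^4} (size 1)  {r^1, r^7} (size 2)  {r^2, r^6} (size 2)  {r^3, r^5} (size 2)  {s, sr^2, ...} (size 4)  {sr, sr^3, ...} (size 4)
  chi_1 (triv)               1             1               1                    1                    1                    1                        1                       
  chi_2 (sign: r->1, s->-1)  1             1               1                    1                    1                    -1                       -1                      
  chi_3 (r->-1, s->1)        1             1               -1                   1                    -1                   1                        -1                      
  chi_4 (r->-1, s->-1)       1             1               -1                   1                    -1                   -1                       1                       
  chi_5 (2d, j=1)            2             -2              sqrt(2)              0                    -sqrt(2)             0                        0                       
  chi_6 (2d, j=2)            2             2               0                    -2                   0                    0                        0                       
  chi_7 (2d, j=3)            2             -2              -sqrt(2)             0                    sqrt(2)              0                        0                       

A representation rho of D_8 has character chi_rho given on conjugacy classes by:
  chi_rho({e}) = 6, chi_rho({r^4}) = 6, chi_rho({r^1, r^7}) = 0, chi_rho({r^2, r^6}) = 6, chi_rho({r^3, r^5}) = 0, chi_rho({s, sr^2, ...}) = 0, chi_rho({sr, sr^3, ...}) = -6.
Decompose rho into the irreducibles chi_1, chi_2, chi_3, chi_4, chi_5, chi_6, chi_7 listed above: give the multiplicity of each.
Multiplicities: chi_1: 0, chi_2: 3, chi_3: 3, chi_4: 0, chi_5: 0, chi_6: 0, chi_7: 0.

Argument: Use <chi_rho, chi> = (1/|G|) sum_C |C| * chi_rho(C) * conj(chi(C)) with |G| = 16 for each irreducible chi in the table:
  <chi_rho, chi_1> = (1/16)[1*(6)*conj(1) + 1*(6)*conj(1) + 2*(0)*conj(1) + 2*(6)*conj(1) + 2*(0)*conj(1) + 4*(0)*conj(1) + 4*(-6)*conj(1)]
      = (1/16)[(6) + (6) + (0) + (12) + (0) + (0) + (-24)] = 0/16 = 0
  <chi_rho, chi_2> = (1/16)[1*(6)*conj(1) + 1*(6)*conj(1) + 2*(0)*conj(1) + 2*(6)*conj(1) + 2*(0)*conj(1) + 4*(0)*conj(-1) + 4*(-6)*conj(-1)]
      = (1/16)[(6) + (6) + (0) + (12) + (0) + (0) + (24)] = 48/16 = 3
  <chi_rho, chi_3> = (1/16)[1*(6)*conj(1) + 1*(6)*conj(1) + 2*(0)*conj(-1) + 2*(6)*conj(1) + 2*(0)*conj(-1) + 4*(0)*conj(1) + 4*(-6)*conj(-1)]
      = (1/16)[(6) + (6) + (0) + (12) + (0) + (0) + (24)] = 48/16 = 3
  <chi_rho, chi_4> = (1/16)[1*(6)*conj(1) + 1*(6)*conj(1) + 2*(0)*conj(-1) + 2*(6)*conj(1) + 2*(0)*conj(-1) + 4*(0)*conj(-1) + 4*(-6)*conj(1)]
      = (1/16)[(6) + (6) + (0) + (12) + (0) + (0) + (-24)] = 0/16 = 0
  <chi_rho, chi_5> = (1/16)[1*(6)*conj(2) + 1*(6)*conj(-2) + 2*(0)*conj(sqrt(2)) + 2*(6)*conj(0) + 2*(0)*conj(-sqrt(2)) + 4*(0)*conj(0) + 4*(-6)*conj(0)]
      = (1/16)[(12) + (-12) + (0) + (0) + (0) + (0) + (0)] = 0/16 = 0
  <chi_rho, chi_6> = (1/16)[1*(6)*conj(2) + 1*(6)*conj(2) + 2*(0)*conj(0) + 2*(6)*conj(-2) + 2*(0)*conj(0) + 4*(0)*conj(0) + 4*(-6)*conj(0)]
      = (1/16)[(12) + (12) + (0) + (-24) + (0) + (0) + (0)] = 0/16 = 0
  <chi_rho, chi_7> = (1/16)[1*(6)*conj(2) + 1*(6)*conj(-2) + 2*(0)*conj(-sqrt(2)) + 2*(6)*conj(0) + 2*(0)*conj(sqrt(2)) + 4*(0)*conj(0) + 4*(-6)*conj(0)]
      = (1/16)[(12) + (-12) + (0) + (0) + (0) + (0) + (0)] = 0/16 = 0
Dimension check: dim(rho) = sum (mult * dim) = 0*1 + 3*1 + 3*1 + 0*1 + 0*2 + 0*2 + 0*2 = 6 = chi_rho(e) = 6.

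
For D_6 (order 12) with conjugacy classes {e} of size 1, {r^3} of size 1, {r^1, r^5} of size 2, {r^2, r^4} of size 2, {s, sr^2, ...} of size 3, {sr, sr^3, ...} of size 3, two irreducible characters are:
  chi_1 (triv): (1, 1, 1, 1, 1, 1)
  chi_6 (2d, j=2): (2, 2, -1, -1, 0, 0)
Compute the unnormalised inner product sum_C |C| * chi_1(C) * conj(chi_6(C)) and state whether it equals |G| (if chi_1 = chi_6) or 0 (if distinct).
Sum = 0; so <chi_1, chi_6> = 0 (distinct irreducibles are orthogonal).

Reasoning: Compute term by term over conjugacy classes (|C| * chi_1(C) * conj(chi_6(C))):
  1*(1)*conj(2) + 1*(1)*conj(2) + 2*(1)*conj(-1) + 2*(1)*conj(-1) + 3*(1)*conj(0) + 3*(1)*conj(0)
  = (2) + (2) + (-2) + (-2) + (0) + (0)
  = 0.
Dividing by |G| = 12 gives 0/12 = 0, matching the row-orthogonality relation <chi_1, chi_6> = [chi_1 = chi_6].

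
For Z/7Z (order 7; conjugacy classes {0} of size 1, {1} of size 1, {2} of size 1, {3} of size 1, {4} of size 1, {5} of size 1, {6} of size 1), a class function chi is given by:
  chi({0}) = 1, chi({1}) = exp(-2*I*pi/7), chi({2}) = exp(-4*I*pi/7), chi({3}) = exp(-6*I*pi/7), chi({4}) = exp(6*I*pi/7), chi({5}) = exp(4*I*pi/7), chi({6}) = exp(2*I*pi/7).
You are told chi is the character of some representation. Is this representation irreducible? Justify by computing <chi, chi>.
Irreducible: <chi, chi> = 1.

Why: <chi, chi> = (1/|G|) sum_C |C| * |chi(C)|^2 = (1/7)[1*|1|^2 + 1*|exp(-2*I*pi/7)|^2 + 1*|exp(-4*I*pi/7)|^2 + 1*|exp(-6*I*pi/7)|^2 + 1*|exp(6*I*pi/7)|^2 + 1*|exp(4*I*pi/7)|^2 + 1*|exp(2*I*pi/7)|^2]
  = (1/7)[(1) + (1) + (1) + (1) + (1) + (1) + (1)] = 7/7 = 1.
(Exp terms are combined using exp(i*s)*conj(exp(i*t)) = exp(i*(s-t)), and sums of them are collapsed using the identity that for every m > 1 the m distinct m-th roots of unity sum to 0, e.g. 1 + exp(2*I*pi/3) + exp(-2*I*pi/3) = 0.)
A character is irreducible iff <chi, chi> = 1, so this representation is irreducible.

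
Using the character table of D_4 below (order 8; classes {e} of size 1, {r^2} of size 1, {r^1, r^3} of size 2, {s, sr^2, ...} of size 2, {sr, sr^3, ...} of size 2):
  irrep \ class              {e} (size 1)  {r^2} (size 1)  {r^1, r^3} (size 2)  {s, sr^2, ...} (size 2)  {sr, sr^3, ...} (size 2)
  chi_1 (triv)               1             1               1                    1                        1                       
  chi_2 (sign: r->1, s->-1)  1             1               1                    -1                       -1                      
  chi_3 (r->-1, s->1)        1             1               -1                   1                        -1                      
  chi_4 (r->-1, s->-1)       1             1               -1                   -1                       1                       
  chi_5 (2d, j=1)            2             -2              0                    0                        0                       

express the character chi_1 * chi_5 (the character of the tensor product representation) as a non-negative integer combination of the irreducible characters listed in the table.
chi_1 tensor chi_5 = chi_5 (all other irreducibles have multiplicity 0).

Derivation: The character of a tensor product is the pointwise product (chi_1 * chi_5)(C) = chi_1(C) * chi_5(C):
  {e}: (1)*(2), {r^2}: (1)*(-2), {r^1, r^3}: (1)*(0), {s, sr^2, ...}: (1)*(0), {sr, sr^3, ...}: (1)*(0)
so (chi_1 * chi_5) takes values
  {e} -> 2, {r^2} -> -2, {r^1, r^3} -> 0, {s, sr^2, ...} -> 0, {sr, sr^3, ...} -> 0.
Now take the inner product of this character with each irreducible chi from the table, <chi_1*chi_5, chi> = (1/8) sum_C |C| (chi_1*chi_5)(C) conj(chi(C)):
  <chi_1*chi_5, chi_1> = (1/8)[1*(2)*conj(1) + 1*(-2)*conj(1) + 2*(0)*conj(1) + 2*(0)*conj(1) + 2*(0)*conj(1)]
      = (1/8)[(2) + (-2) + (0) + (0) + (0)] = 0/8 = 0
  <chi_1*chi_5, chi_2> = (1/8)[1*(2)*conj(1) + 1*(-2)*conj(1) + 2*(0)*conj(1) + 2*(0)*conj(-1) + 2*(0)*conj(-1)]
      = (1/8)[(2) + (-2) + (0) + (0) + (0)] = 0/8 = 0
  <chi_1*chi_5, chi_3> = (1/8)[1*(2)*conj(1) + 1*(-2)*conj(1) + 2*(0)*conj(-1) + 2*(0)*conj(1) + 2*(0)*conj(-1)]
      = (1/8)[(2) + (-2) + (0) + (0) + (0)] = 0/8 = 0
  <chi_1*chi_5, chi_4> = (1/8)[1*(2)*conj(1) + 1*(-2)*conj(1) + 2*(0)*conj(-1) + 2*(0)*conj(-1) + 2*(0)*conj(1)]
      = (1/8)[(2) + (-2) + (0) + (0) + (0)] = 0/8 = 0
  <chi_1*chi_5, chi_5> = (1/8)[1*(2)*conj(2) + 1*(-2)*conj(-2) + 2*(0)*conj(0) + 2*(0)*conj(0) + 2*(0)*conj(0)]
      = (1/8)[(4) + (4) + (0) + (0) + (0)] = 8/8 = 1
Hence the multiplicities are chi_5: 1. Dimension check: dim(chi_1)*dim(chi_5) = 1*2 = 2 and sum (mult * dim) = 1*2 = 2.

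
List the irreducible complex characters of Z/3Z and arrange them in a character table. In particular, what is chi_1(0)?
Character table of Z/3Z (irreps indexed chi_0,...,chi_2 with chi_k(m) = zeta_3^(k*m), zeta_3 = exp(2*pi*i/3)):
  irrep \ class  {0} (size 1)  {1} (size 1)    {2} (size 1)  
  chi_0          1             1               1             
  chi_1          1             exp(2*I*pi/3)   exp(-2*I*pi/3)
  chi_2          1             exp(-2*I*pi/3)  exp(2*I*pi/3) 

Spot check: chi_1(0) = zeta_3^(1*0) = zeta_3^0 = 1.

Details: Z/3Z is abelian, so all 3 irreducible complex representations are 1-dimensional. They are given by chi_k(m) = zeta_3^(k*m) for k = 0,...,2. Row orthogonality: sum_m chi_k(m) conj(chi_l(m)) = 3 * [k = l].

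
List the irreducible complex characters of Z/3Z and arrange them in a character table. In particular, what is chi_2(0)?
Character table of Z/3Z (irreps indexed chi_0,...,chi_2 with chi_k(m) = zeta_3^(k*m), zeta_3 = exp(2*pi*i/3)):
  irrep \ class  {0} (size 1)  {1} (size 1)    {2} (size 1)  
  chi_0          1             1               1             
  chi_1          1             exp(2*I*pi/3)   exp(-2*I*pi/3)
  chi_2          1             exp(-2*I*pi/3)  exp(2*I*pi/3) 

Spot check: chi_2(0) = zeta_3^(2*0) = zeta_3^0 = 1.

Solution. Z/3Z is abelian, so all 3 irreducible complex representations are 1-dimensional. They are given by chi_k(m) = zeta_3^(k*m) for k = 0,...,2. Row orthogonality: sum_m chi_k(m) conj(chi_l(m)) = 3 * [k = l].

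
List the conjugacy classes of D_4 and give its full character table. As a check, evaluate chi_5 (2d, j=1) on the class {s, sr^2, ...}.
Conjugacy classes: {e} of size 1, {r^2} of size 1, {r^1, r^3} of size 2, {s, sr^2, ...} of size 2, {sr, sr^3, ...} of size 2.
Character table:
  irrep \ class              {e} (size 1)  {r^2} (size 1)  {r^1, r^3} (size 2)  {s, sr^2, ...} (size 2)  {sr, sr^3, ...} (size 2)
  chi_1 (triv)               1             1               1                    1                        1                       
  chi_2 (sign: r->1, s->-1)  1             1               1                    -1                       -1                      
  chi_3 (r->-1, s->1)        1             1               -1                   1                        -1                      
  chi_4 (r->-1, s->-1)       1             1               -1                   -1                       1                       
  chi_5 (2d, j=1)            2             -2              0                    0                        0                       

Spot check: chi_5 (2d, j=1) on {s, sr^2, ...} = 0.

Derivation: D_4 has order 2*4 = 8 with 5 conjugacy classes, hence 5 irreducibles. Sum of squared dims 1 + 1 + 1 + 1 + 4 = 8 = |G|. Linear characters come from the abelianisation; the 2-dimensional irreps have character r^k -> 2*cos(2*pi*j*k/4), reflections -> 0.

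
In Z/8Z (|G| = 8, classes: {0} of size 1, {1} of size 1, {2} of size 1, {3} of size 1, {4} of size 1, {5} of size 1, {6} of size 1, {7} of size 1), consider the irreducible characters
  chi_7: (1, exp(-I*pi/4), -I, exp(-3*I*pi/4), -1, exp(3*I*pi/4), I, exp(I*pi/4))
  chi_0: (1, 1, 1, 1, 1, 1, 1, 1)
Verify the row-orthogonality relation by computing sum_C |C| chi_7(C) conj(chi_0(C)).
Sum = 0; so <chi_7, chi_0> = 0 (distinct irreducibles are orthogonal).

Justification: Compute term by term over conjugacy classes (|C| * chi_7(C) * conj(chi_0(C))):
  1*(1)*conj(1) + 1*(exp(-I*pi/4))*conj(1) + 1*(-I)*conj(1) + 1*(exp(-3*I*pi/4))*conj(1) + 1*(-1)*conj(1) + 1*(exp(3*I*pi/4))*conj(1) + 1*(I)*conj(1) + 1*(exp(I*pi/4))*conj(1)
  = (1) + (exp(-I*pi/4)) + (-I) + (exp(-3*I*pi/4)) + (-1) + (exp(3*I*pi/4)) + (I) + (exp(I*pi/4))
  = 0.
(Exp terms are combined using exp(i*s)*conj(exp(i*t)) = exp(i*(s-t)), and sums of them are collapsed using the identity that for every m > 1 the m distinct m-th roots of unity sum to 0, e.g. 1 + exp(2*I*pi/3) + exp(-2*I*pi/3) = 0.)
Dividing by |G| = 8 gives 0/8 = 0, matching the row-orthogonality relation <chi_7, chi_0> = [chi_7 = chi_0].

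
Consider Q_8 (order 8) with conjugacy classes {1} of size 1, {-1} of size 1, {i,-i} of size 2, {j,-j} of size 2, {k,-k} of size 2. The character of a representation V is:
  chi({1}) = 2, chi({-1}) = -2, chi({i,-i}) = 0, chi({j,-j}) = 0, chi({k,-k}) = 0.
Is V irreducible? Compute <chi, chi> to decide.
Irreducible: <chi, chi> = 1.

Why: <chi, chi> = (1/|G|) sum_C |C| * |chi(C)|^2 = (1/8)[1*|2|^2 + 1*|-2|^2 + 2*|0|^2 + 2*|0|^2 + 2*|0|^2]
  = (1/8)[(4) + (4) + (0) + (0) + (0)] = 8/8 = 1.
A character is irreducible iff <chi, chi> = 1, so this representation is irreducible.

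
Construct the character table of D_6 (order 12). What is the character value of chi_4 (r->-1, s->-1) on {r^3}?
Conjugacy classes: {e} of size 1, {r^3} of size 1, {r^1, r^5} of size 2, {r^2, r^4} of size 2, {s, sr^2, ...} of size 3, {sr, sr^3, ...} of size 3.
Character table:
  irrep \ class              {e} (size 1)  {r^3} (size 1)  {r^1, r^5} (size 2)  {r^2, r^4} (size 2)  {s, sr^2, ...} (size 3)  {sr, sr^3, ...} (size 3)
  chi_1 (triv)               1             1               1                    1                    1                        1                       
  chi_2 (sign: r->1, s->-1)  1             1               1                    1                    -1                       -1                      
  chi_3 (r->-1, s->1)        1             -1              -1                   1                    1                        -1                      
  chi_4 (r->-1, s->-1)       1             -1              -1                   1                    -1                       1                       
  chi_5 (2d, j=1)            2             -2              1                    -1                   0                        0                       
  chi_6 (2d, j=2)            2             2               -1                   -1                   0                        0                       

Spot check: chi_4 (r->-1, s->-1) on {r^3} = -1.

Argument: D_6 has order 2*6 = 12 with 6 conjugacy classes, hence 6 irreducibles. Sum of squared dims 1 + 1 + 1 + 1 + 4 + 4 = 12 = |G|. Linear characters come from the abelianisation; the 2-dimensional irreps have character r^k -> 2*cos(2*pi*j*k/6), reflections -> 0.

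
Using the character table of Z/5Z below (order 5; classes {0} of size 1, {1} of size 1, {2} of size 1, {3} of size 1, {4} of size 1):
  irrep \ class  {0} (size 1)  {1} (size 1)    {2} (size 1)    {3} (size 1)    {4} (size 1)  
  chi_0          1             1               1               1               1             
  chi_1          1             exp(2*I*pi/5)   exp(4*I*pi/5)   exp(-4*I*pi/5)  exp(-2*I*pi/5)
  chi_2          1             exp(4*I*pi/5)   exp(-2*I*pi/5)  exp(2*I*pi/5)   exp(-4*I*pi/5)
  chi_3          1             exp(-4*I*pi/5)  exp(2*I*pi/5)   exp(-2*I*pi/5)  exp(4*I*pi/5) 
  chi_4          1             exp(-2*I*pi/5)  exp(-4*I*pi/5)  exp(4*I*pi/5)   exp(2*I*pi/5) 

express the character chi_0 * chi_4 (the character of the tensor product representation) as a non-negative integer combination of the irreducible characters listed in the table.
chi_0 tensor chi_4 = chi_4 (all other irreducibles have multiplicity 0).

The character of a tensor product is the pointwise product (chi_0 * chi_4)(C) = chi_0(C) * chi_4(C):
  {0}: (1)*(1), {1}: (1)*(exp(-2*I*pi/5)), {2}: (1)*(exp(-4*I*pi/5)), {3}: (1)*(exp(4*I*pi/5)), {4}: (1)*(exp(2*I*pi/5))
so (chi_0 * chi_4) takes values
  {0} -> 1, {1} -> exp(-2*I*pi/5), {2} -> exp(-4*I*pi/5), {3} -> exp(4*I*pi/5), {4} -> exp(2*I*pi/5).
Now take the inner product of this character with each irreducible chi from the table, <chi_0*chi_4, chi> = (1/5) sum_C |C| (chi_0*chi_4)(C) conj(chi(C)):
  <chi_0*chi_4, chi_0> = (1/5)[1*(1)*conj(1) + 1*(exp(-2*I*pi/5))*conj(1) + 1*(exp(-4*I*pi/5))*conj(1) + 1*(exp(4*I*pi/5))*conj(1) + 1*(exp(2*I*pi/5))*conj(1)]
      = (1/5)[(1) + (exp(-2*I*pi/5)) + (exp(-4*I*pi/5)) + (exp(4*I*pi/5)) + (exp(2*I*pi/5))] = 0/5 = 0
  <chi_0*chi_4, chi_1> = (1/5)[1*(1)*conj(1) + 1*(exp(-2*I*pi/5))*conj(exp(2*I*pi/5)) + 1*(exp(-4*I*pi/5))*conj(exp(4*I*pi/5)) + 1*(exp(4*I*pi/5))*conj(exp(-4*I*pi/5)) + 1*(exp(2*I*pi/5))*conj(exp(-2*I*pi/5))]
      = (1/5)[(1) + (exp(-4*I*pi/5)) + (exp(2*I*pi/5)) + (exp(-2*I*pi/5)) + (exp(4*I*pi/5))] = 0/5 = 0
  <chi_0*chi_4, chi_2> = (1/5)[1*(1)*conj(1) + 1*(exp(-2*I*pi/5))*conj(exp(4*I*pi/5)) + 1*(exp(-4*I*pi/5))*conj(exp(-2*I*pi/5)) + 1*(exp(4*I*pi/5))*conj(exp(2*I*pi/5)) + 1*(exp(2*I*pi/5))*conj(exp(-4*I*pi/5))]
      = (1/5)[(1) + (exp(4*I*pi/5)) + (exp(-2*I*pi/5)) + (exp(2*I*pi/5)) + (exp(-4*I*pi/5))] = 0/5 = 0
  <chi_0*chi_4, chi_3> = (1/5)[1*(1)*conj(1) + 1*(exp(-2*I*pi/5))*conj(exp(-4*I*pi/5)) + 1*(exp(-4*I*pi/5))*conj(exp(2*I*pi/5)) + 1*(exp(4*I*pi/5))*conj(exp(-2*I*pi/5)) + 1*(exp(2*I*pi/5))*conj(exp(4*I*pi/5))]
      = (1/5)[(1) + (exp(2*I*pi/5)) + (exp(4*I*pi/5)) + (exp(-4*I*pi/5)) + (exp(-2*I*pi/5))] = 0/5 = 0
  <chi_0*chi_4, chi_4> = (1/5)[1*(1)*conj(1) + 1*(exp(-2*I*pi/5))*conj(exp(-2*I*pi/5)) + 1*(exp(-4*I*pi/5))*conj(exp(-4*I*pi/5)) + 1*(exp(4*I*pi/5))*conj(exp(4*I*pi/5)) + 1*(exp(2*I*pi/5))*conj(exp(2*I*pi/5))]
      = (1/5)[(1) + (1) + (1) + (1) + (1)] = 5/5 = 1
(Exp terms are combined using exp(i*s)*conj(exp(i*t)) = exp(i*(s-t)), and sums of them are collapsed using the identity that for every m > 1 the m distinct m-th roots of unity sum to 0, e.g. 1 + exp(2*I*pi/3) + exp(-2*I*pi/3) = 0.)
Hence the multiplicities are chi_4: 1. Dimension check: dim(chi_0)*dim(chi_4) = 1*1 = 1 and sum (mult * dim) = 1*1 = 1.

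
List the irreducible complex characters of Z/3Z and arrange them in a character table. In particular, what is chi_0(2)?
Character table of Z/3Z (irreps indexed chi_0,...,chi_2 with chi_k(m) = zeta_3^(k*m), zeta_3 = exp(2*pi*i/3)):
  irrep \ class  {0} (size 1)  {1} (size 1)    {2} (size 1)  
  chi_0          1             1               1             
  chi_1          1             exp(2*I*pi/3)   exp(-2*I*pi/3)
  chi_2          1             exp(-2*I*pi/3)  exp(2*I*pi/3) 

Spot check: chi_0(2) = zeta_3^(0*2) = zeta_3^0 = 1.

Why: Z/3Z is abelian, so all 3 irreducible complex representations are 1-dimensional. They are given by chi_k(m) = zeta_3^(k*m) for k = 0,...,2. Row orthogonality: sum_m chi_k(m) conj(chi_l(m)) = 3 * [k = l].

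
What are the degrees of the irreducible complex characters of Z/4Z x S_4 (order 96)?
Dimensions: 1, 1, 1, 1, 1, 1, 1, 1, 2, 2, 2, 2, 3, 3, 3, 3, 3, 3, 3, 3

Justification: There are 20 irreducibles (= number of conjugacy classes). Their dimensions d_i satisfy sum d_i^2 = |G| = 96: 1 + 1 + 1 + 1 + 1 + 1 + 1 + 1 + 4 + 4 + 4 + 4 + 9 + 9 + 9 + 9 + 9 + 9 + 9 + 9 = 96. (For the product with Z/4Z: each of the 4 1-dim characters of Z/4Z tensors with each irrep of S_4, giving 4 copies of each S_4-dimension.)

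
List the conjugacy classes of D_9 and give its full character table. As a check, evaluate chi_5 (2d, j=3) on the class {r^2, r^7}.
Conjugacy classes: {e} of size 1, {r^1, r^8} of size 2, {r^2, r^7} of size 2, {r^3, r^6} of size 2, {r^4, r^5} of size 2, {s, sr, ..., sr^8} of size 9.
Character table:
  irrep \ class              {e} (size 1)  {r^1, r^8} (size 2)  {r^2, r^7} (size 2)  {r^3, r^6} (size 2)  {r^4, r^5} (size 2)  {s, sr, ..., sr^8} (size 9)
  chi_1 (triv)               1             1                    1                    1                    1                    1                          
  chi_2 (sign: r->1, s->-1)  1             1                    1                    1                    1                    -1                         
  chi_3 (2d, j=1)            2             2*cos(2*pi/9)        2*cos(4*pi/9)        -1                   -2*cos(pi/9)         0                          
  chi_4 (2d, j=2)            2             2*cos(4*pi/9)        -2*cos(pi/9)         -1                   2*cos(2*pi/9)        0                          
  chi_5 (2d, j=3)            2             -1                   -1                   2                    -1                   0                          
  chi_6 (2d, j=4)            2             -2*cos(pi/9)         2*cos(2*pi/9)        -1                   2*cos(4*pi/9)        0                          

Spot check: chi_5 (2d, j=3) on {r^2, r^7} = -1.

D_9 has order 2*9 = 18 with 6 conjugacy classes, hence 6 irreducibles. Sum of squared dims 1 + 1 + 4 + 4 + 4 + 4 = 18 = |G|. Linear characters come from the abelianisation; the 2-dimensional irreps have character r^k -> 2*cos(2*pi*j*k/9), reflections -> 0.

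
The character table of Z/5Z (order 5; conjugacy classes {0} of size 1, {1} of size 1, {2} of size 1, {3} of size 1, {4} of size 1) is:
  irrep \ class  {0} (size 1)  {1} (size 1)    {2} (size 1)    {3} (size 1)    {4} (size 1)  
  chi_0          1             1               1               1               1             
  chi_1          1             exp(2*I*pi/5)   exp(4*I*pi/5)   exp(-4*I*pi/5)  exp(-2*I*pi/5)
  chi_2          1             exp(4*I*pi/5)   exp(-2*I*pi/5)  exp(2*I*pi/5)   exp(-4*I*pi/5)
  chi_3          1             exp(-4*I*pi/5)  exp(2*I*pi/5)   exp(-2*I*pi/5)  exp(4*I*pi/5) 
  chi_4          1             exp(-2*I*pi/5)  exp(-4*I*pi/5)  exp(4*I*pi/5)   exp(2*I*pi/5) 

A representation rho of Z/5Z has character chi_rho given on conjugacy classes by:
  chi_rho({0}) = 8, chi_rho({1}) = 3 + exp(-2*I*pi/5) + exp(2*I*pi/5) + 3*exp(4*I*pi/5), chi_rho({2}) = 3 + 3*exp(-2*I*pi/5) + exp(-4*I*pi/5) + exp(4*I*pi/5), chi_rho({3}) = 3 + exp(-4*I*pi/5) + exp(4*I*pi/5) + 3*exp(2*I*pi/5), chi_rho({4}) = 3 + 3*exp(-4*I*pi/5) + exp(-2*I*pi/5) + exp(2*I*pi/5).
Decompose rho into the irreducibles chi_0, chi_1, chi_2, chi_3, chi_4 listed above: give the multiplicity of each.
Multiplicities: chi_0: 3, chi_1: 1, chi_2: 3, chi_3: 0, chi_4: 1.

Proof sketch: Use <chi_rho, chi> = (1/|G|) sum_C |C| * chi_rho(C) * conj(chi(C)) with |G| = 5 for each irreducible chi in the table:
  <chi_rho, chi_0> = (1/5)[1*(8)*conj(1) + 1*(3 + exp(-2*I*pi/5) + exp(2*I*pi/5) + 3*exp(4*I*pi/5))*conj(1) + 1*(3 + 3*exp(-2*I*pi/5) + exp(-4*I*pi/5) + exp(4*I*pi/5))*conj(1) + 1*(3 + exp(-4*I*pi/5) + exp(4*I*pi/5) + 3*exp(2*I*pi/5))*conj(1) + 1*(3 + 3*exp(-4*I*pi/5) + exp(-2*I*pi/5) + exp(2*I*pi/5))*conj(1)]
      = (1/5)[(8) + (3 + exp(-2*I*pi/5) + exp(2*I*pi/5) + 3*exp(4*I*pi/5)) + (3 + 3*exp(-2*I*pi/5) + exp(-4*I*pi/5) + exp(4*I*pi/5)) + (3 + exp(-4*I*pi/5) + exp(4*I*pi/5) + 3*exp(2*I*pi/5)) + (3 + 3*exp(-4*I*pi/5) + exp(-2*I*pi/5) + exp(2*I*pi/5))] = 15/5 = 3
  <chi_rho, chi_1> = (1/5)[1*(8)*conj(1) + 1*(3 + exp(-2*I*pi/5) + exp(2*I*pi/5) + 3*exp(4*I*pi/5))*conj(exp(2*I*pi/5)) + 1*(3 + 3*exp(-2*I*pi/5) + exp(-4*I*pi/5) + exp(4*I*pi/5))*conj(exp(4*I*pi/5)) + 1*(3 + exp(-4*I*pi/5) + exp(4*I*pi/5) + 3*exp(2*I*pi/5))*conj(exp(-4*I*pi/5)) + 1*(3 + 3*exp(-4*I*pi/5) + exp(-2*I*pi/5) + exp(2*I*pi/5))*conj(exp(-2*I*pi/5))]
      = (1/5)[(8) + (1 + 3*exp(-2*I*pi/5) + exp(-4*I*pi/5) + 3*exp(2*I*pi/5)) + (1 + 3*exp(-4*I*pi/5) + exp(2*I*pi/5) + 3*exp(4*I*pi/5)) + (1 + 3*exp(-4*I*pi/5) + exp(-2*I*pi/5) + 3*exp(4*I*pi/5)) + (1 + 3*exp(-2*I*pi/5) + exp(4*I*pi/5) + 3*exp(2*I*pi/5))] = 5/5 = 1
  <chi_rho, chi_2> = (1/5)[1*(8)*conj(1) + 1*(3 + exp(-2*I*pi/5) + exp(2*I*pi/5) + 3*exp(4*I*pi/5))*conj(exp(4*I*pi/5)) + 1*(3 + 3*exp(-2*I*pi/5) + exp(-4*I*pi/5) + exp(4*I*pi/5))*conj(exp(-2*I*pi/5)) + 1*(3 + exp(-4*I*pi/5) + exp(4*I*pi/5) + 3*exp(2*I*pi/5))*conj(exp(2*I*pi/5)) + 1*(3 + 3*exp(-4*I*pi/5) + exp(-2*I*pi/5) + exp(2*I*pi/5))*conj(exp(-4*I*pi/5))]
      = (1/5)[(8) + (3 + 3*exp(-4*I*pi/5) + exp(-2*I*pi/5) + exp(4*I*pi/5)) + (3 + exp(-2*I*pi/5) + exp(-4*I*pi/5) + 3*exp(2*I*pi/5)) + (3 + 3*exp(-2*I*pi/5) + exp(4*I*pi/5) + exp(2*I*pi/5)) + (3 + exp(-4*I*pi/5) + exp(2*I*pi/5) + 3*exp(4*I*pi/5))] = 15/5 = 3
  <chi_rho, chi_3> = (1/5)[1*(8)*conj(1) + 1*(3 + exp(-2*I*pi/5) + exp(2*I*pi/5) + 3*exp(4*I*pi/5))*conj(exp(-4*I*pi/5)) + 1*(3 + 3*exp(-2*I*pi/5) + exp(-4*I*pi/5) + exp(4*I*pi/5))*conj(exp(2*I*pi/5)) + 1*(3 + exp(-4*I*pi/5) + exp(4*I*pi/5) + 3*exp(2*I*pi/5))*conj(exp(-2*I*pi/5)) + 1*(3 + 3*exp(-4*I*pi/5) + exp(-2*I*pi/5) + exp(2*I*pi/5))*conj(exp(4*I*pi/5))]
      = (1/5)[(8) + (3*exp(-2*I*pi/5) + exp(-4*I*pi/5) + exp(2*I*pi/5) + 3*exp(4*I*pi/5)) + (3*exp(-2*I*pi/5) + 3*exp(-4*I*pi/5) + exp(4*I*pi/5) + exp(2*I*pi/5)) + (exp(-2*I*pi/5) + exp(-4*I*pi/5) + 3*exp(4*I*pi/5) + 3*exp(2*I*pi/5)) + (3*exp(-4*I*pi/5) + exp(-2*I*pi/5) + exp(4*I*pi/5) + 3*exp(2*I*pi/5))] = 0/5 = 0
  <chi_rho, chi_4> = (1/5)[1*(8)*conj(1) + 1*(3 + exp(-2*I*pi/5) + exp(2*I*pi/5) + 3*exp(4*I*pi/5))*conj(exp(-2*I*pi/5)) + 1*(3 + 3*exp(-2*I*pi/5) + exp(-4*I*pi/5) + exp(4*I*pi/5))*conj(exp(-4*I*pi/5)) + 1*(3 + exp(-4*I*pi/5) + exp(4*I*pi/5) + 3*exp(2*I*pi/5))*conj(exp(4*I*pi/5)) + 1*(3 + 3*exp(-4*I*pi/5) + exp(-2*I*pi/5) + exp(2*I*pi/5))*conj(exp(2*I*pi/5))]
      = (1/5)[(8) + (1 + 3*exp(-4*I*pi/5) + exp(4*I*pi/5) + 3*exp(2*I*pi/5)) + (1 + exp(-2*I*pi/5) + 3*exp(4*I*pi/5) + 3*exp(2*I*pi/5)) + (1 + 3*exp(-2*I*pi/5) + 3*exp(-4*I*pi/5) + exp(2*I*pi/5)) + (1 + 3*exp(-2*I*pi/5) + exp(-4*I*pi/5) + 3*exp(4*I*pi/5))] = 5/5 = 1
(Exp terms are combined using exp(i*s)*conj(exp(i*t)) = exp(i*(s-t)), and sums of them are collapsed using the identity that for every m > 1 the m distinct m-th roots of unity sum to 0, e.g. 1 + exp(2*I*pi/3) + exp(-2*I*pi/3) = 0.)
Dimension check: dim(rho) = sum (mult * dim) = 3*1 + 1*1 + 3*1 + 0*1 + 1*1 = 8 = chi_rho(e) = 8.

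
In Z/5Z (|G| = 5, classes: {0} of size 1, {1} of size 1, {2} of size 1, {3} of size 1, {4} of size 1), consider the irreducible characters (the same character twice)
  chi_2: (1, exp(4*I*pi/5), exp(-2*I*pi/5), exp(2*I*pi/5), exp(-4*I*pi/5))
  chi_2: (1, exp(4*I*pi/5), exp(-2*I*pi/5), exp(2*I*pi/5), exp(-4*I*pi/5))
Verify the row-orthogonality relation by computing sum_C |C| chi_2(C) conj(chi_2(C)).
Sum = 5 = |G| = 5; so <chi_2, chi_2> = 1 (norm-1 confirms irreducibility).

Why: Compute term by term over conjugacy classes (|C| * chi_2(C) * conj(chi_2(C))):
  1*(1)*conj(1) + 1*(exp(4*I*pi/5))*conj(exp(4*I*pi/5)) + 1*(exp(-2*I*pi/5))*conj(exp(-2*I*pi/5)) + 1*(exp(2*I*pi/5))*conj(exp(2*I*pi/5)) + 1*(exp(-4*I*pi/5))*conj(exp(-4*I*pi/5))
  = (1) + (1) + (1) + (1) + (1)
  = 5.
(Exp terms are combined using exp(i*s)*conj(exp(i*t)) = exp(i*(s-t)), and sums of them are collapsed using the identity that for every m > 1 the m distinct m-th roots of unity sum to 0, e.g. 1 + exp(2*I*pi/3) + exp(-2*I*pi/3) = 0.)
Dividing by |G| = 5 gives 5/5 = 1, matching the row-orthogonality relation <chi_2, chi_2> = [chi_2 = chi_2].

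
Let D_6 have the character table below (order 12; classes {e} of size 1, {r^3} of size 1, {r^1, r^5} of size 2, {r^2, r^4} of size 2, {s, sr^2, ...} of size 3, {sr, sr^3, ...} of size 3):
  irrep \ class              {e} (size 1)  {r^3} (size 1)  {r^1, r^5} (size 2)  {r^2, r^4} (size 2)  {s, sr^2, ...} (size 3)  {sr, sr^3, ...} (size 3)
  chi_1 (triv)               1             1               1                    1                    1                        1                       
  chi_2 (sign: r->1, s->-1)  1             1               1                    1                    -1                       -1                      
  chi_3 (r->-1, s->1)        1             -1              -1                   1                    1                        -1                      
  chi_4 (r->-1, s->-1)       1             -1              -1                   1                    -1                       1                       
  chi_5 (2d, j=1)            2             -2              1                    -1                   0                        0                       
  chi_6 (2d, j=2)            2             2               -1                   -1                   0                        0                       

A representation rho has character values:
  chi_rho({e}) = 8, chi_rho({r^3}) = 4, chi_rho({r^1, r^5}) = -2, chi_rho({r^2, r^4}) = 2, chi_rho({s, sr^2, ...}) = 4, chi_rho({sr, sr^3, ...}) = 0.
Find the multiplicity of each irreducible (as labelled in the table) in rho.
Multiplicities: chi_1: 2, chi_2: 0, chi_3: 2, chi_4: 0, chi_5: 0, chi_6: 2.

Derivation: Use <chi_rho, chi> = (1/|G|) sum_C |C| * chi_rho(C) * conj(chi(C)) with |G| = 12 for each irreducible chi in the table:
  <chi_rho, chi_1> = (1/12)[1*(8)*conj(1) + 1*(4)*conj(1) + 2*(-2)*conj(1) + 2*(2)*conj(1) + 3*(4)*conj(1) + 3*(0)*conj(1)]
      = (1/12)[(8) + (4) + (-4) + (4) + (12) + (0)] = 24/12 = 2
  <chi_rho, chi_2> = (1/12)[1*(8)*conj(1) + 1*(4)*conj(1) + 2*(-2)*conj(1) + 2*(2)*conj(1) + 3*(4)*conj(-1) + 3*(0)*conj(-1)]
      = (1/12)[(8) + (4) + (-4) + (4) + (-12) + (0)] = 0/12 = 0
  <chi_rho, chi_3> = (1/12)[1*(8)*conj(1) + 1*(4)*conj(-1) + 2*(-2)*conj(-1) + 2*(2)*conj(1) + 3*(4)*conj(1) + 3*(0)*conj(-1)]
      = (1/12)[(8) + (-4) + (4) + (4) + (12) + (0)] = 24/12 = 2
  <chi_rho, chi_4> = (1/12)[1*(8)*conj(1) + 1*(4)*conj(-1) + 2*(-2)*conj(-1) + 2*(2)*conj(1) + 3*(4)*conj(-1) + 3*(0)*conj(1)]
      = (1/12)[(8) + (-4) + (4) + (4) + (-12) + (0)] = 0/12 = 0
  <chi_rho, chi_5> = (1/12)[1*(8)*conj(2) + 1*(4)*conj(-2) + 2*(-2)*conj(1) + 2*(2)*conj(-1) + 3*(4)*conj(0) + 3*(0)*conj(0)]
      = (1/12)[(16) + (-8) + (-4) + (-4) + (0) + (0)] = 0/12 = 0
  <chi_rho, chi_6> = (1/12)[1*(8)*conj(2) + 1*(4)*conj(2) + 2*(-2)*conj(-1) + 2*(2)*conj(-1) + 3*(4)*conj(0) + 3*(0)*conj(0)]
      = (1/12)[(16) + (8) + (4) + (-4) + (0) + (0)] = 24/12 = 2
Dimension check: dim(rho) = sum (mult * dim) = 2*1 + 0*1 + 2*1 + 0*1 + 0*2 + 2*2 = 8 = chi_rho(e) = 8.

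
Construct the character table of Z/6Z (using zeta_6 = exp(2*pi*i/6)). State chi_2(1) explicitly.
Character table of Z/6Z (irreps indexed chi_0,...,chi_5 with chi_k(m) = zeta_6^(k*m), zeta_6 = exp(2*pi*i/6)):
  irrep \ class  {0} (size 1)  {1} (size 1)    {2} (size 1)    {3} (size 1)  {4} (size 1)    {5} (size 1)  
  chi_0          1             1               1               1             1               1             
  chi_1          1             exp(I*pi/3)     exp(2*I*pi/3)   -1            exp(-2*I*pi/3)  exp(-I*pi/3)  
  chi_2          1             exp(2*I*pi/3)   exp(-2*I*pi/3)  1             exp(2*I*pi/3)   exp(-2*I*pi/3)
  chi_3          1             -1              1               -1            1               -1            
  chi_4          1             exp(-2*I*pi/3)  exp(2*I*pi/3)   1             exp(-2*I*pi/3)  exp(2*I*pi/3) 
  chi_5          1             exp(-I*pi/3)    exp(-2*I*pi/3)  -1            exp(2*I*pi/3)   exp(I*pi/3)   

Spot check: chi_2(1) = zeta_6^(2*1) = zeta_6^2 = exp(2*I*pi/3).

Solution. Z/6Z is abelian, so all 6 irreducible complex representations are 1-dimensional. They are given by chi_k(m) = zeta_6^(k*m) for k = 0,...,5. Row orthogonality: sum_m chi_k(m) conj(chi_l(m)) = 6 * [k = l].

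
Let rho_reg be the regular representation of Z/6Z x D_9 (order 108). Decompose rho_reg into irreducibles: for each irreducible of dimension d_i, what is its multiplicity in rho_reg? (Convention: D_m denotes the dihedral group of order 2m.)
Each irreducible V_i of dimension d_i appears with multiplicity d_i, i.e. rho_reg = (direct sum over all irreducibles V_i) d_i V_i. The irreducible dimensions for Z/6Z x D_9 are 1, 1, 1, 1, 1, 1, 1, 1, 1, 1, 1, 1, 2, 2, 2, 2, 2, 2, 2, 2, 2, 2, 2, 2, 2, 2, 2, 2, 2, 2, 2, 2, 2, 2, 2, 2: 12 irreducibles of dimension 1, each with multiplicity 1; 24 irreducibles of dimension 2, each with multiplicity 2. Total dimension 12*1*1 + 24*2*2 = 108 = |G|.

Explanation: General theorem: in the regular representation of a finite group G, each irreducible appears with multiplicity equal to its dimension. Check: dim(rho_reg) = sum d_i^2 = 1 + 1 + 1 + 1 + 1 + 1 + 1 + 1 + 1 + 1 + 1 + 1 + 4 + 4 + 4 + 4 + 4 + 4 + 4 + 4 + 4 + 4 + 4 + 4 + 4 + 4 + 4 + 4 + 4 + 4 + 4 + 4 + 4 + 4 + 4 + 4 = 108 = |G|.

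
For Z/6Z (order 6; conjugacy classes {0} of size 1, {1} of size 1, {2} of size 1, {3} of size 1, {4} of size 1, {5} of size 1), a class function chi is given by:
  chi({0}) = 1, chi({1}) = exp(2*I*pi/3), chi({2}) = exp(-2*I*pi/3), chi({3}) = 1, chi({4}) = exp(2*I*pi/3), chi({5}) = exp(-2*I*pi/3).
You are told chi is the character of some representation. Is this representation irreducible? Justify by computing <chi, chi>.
Irreducible: <chi, chi> = 1.

<chi, chi> = (1/|G|) sum_C |C| * |chi(C)|^2 = (1/6)[1*|1|^2 + 1*|exp(2*I*pi/3)|^2 + 1*|exp(-2*I*pi/3)|^2 + 1*|1|^2 + 1*|exp(2*I*pi/3)|^2 + 1*|exp(-2*I*pi/3)|^2]
  = (1/6)[(1) + (1) + (1) + (1) + (1) + (1)] = 6/6 = 1.
(Exp terms are combined using exp(i*s)*conj(exp(i*t)) = exp(i*(s-t)), and sums of them are collapsed using the identity that for every m > 1 the m distinct m-th roots of unity sum to 0, e.g. 1 + exp(2*I*pi/3) + exp(-2*I*pi/3) = 0.)
A character is irreducible iff <chi, chi> = 1, so this representation is irreducible.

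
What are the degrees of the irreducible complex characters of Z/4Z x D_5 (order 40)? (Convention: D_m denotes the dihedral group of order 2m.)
Dimensions: 1, 1, 1, 1, 1, 1, 1, 1, 2, 2, 2, 2, 2, 2, 2, 2

Argument: There are 16 irreducibles (= number of conjugacy classes). Their dimensions d_i satisfy sum d_i^2 = |G| = 40: 1 + 1 + 1 + 1 + 1 + 1 + 1 + 1 + 4 + 4 + 4 + 4 + 4 + 4 + 4 + 4 = 40. (For the product with Z/4Z: each of the 4 1-dim characters of Z/4Z tensors with each irrep of D_5, giving 4 copies of each D_5-dimension.)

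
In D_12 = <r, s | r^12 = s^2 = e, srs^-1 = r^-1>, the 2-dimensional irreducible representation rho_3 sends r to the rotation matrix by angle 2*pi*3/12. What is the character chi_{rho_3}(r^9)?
chi_{rho_3}(r^9) = 2*cos(2*pi*3*9/12) = 0

rho_3(r^9) is rotation by angle 2*pi*3*9/12, whose trace is 2*cos(2*pi*3*9/12) = 0.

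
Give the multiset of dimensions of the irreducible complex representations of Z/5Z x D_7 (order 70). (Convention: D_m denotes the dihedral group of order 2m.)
Dimensions: 1, 1, 1, 1, 1, 1, 1, 1, 1, 1, 2, 2, 2, 2, 2, 2, 2, 2, 2, 2, 2, 2, 2, 2, 2

Details: There are 25 irreducibles (= number of conjugacy classes). Their dimensions d_i satisfy sum d_i^2 = |G| = 70: 1 + 1 + 1 + 1 + 1 + 1 + 1 + 1 + 1 + 1 + 4 + 4 + 4 + 4 + 4 + 4 + 4 + 4 + 4 + 4 + 4 + 4 + 4 + 4 + 4 = 70. (For the product with Z/5Z: each of the 5 1-dim characters of Z/5Z tensors with each irrep of D_7, giving 5 copies of each D_7-dimension.)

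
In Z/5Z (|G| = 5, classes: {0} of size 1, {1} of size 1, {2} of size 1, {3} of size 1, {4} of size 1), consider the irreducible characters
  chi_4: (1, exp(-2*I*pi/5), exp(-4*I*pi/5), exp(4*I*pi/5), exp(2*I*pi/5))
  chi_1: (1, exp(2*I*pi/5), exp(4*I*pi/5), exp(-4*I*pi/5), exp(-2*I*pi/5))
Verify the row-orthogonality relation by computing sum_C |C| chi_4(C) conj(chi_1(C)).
Sum = 0; so <chi_4, chi_1> = 0 (distinct irreducibles are orthogonal).

Working: Compute term by term over conjugacy classes (|C| * chi_4(C) * conj(chi_1(C))):
  1*(1)*conj(1) + 1*(exp(-2*I*pi/5))*conj(exp(2*I*pi/5)) + 1*(exp(-4*I*pi/5))*conj(exp(4*I*pi/5)) + 1*(exp(4*I*pi/5))*conj(exp(-4*I*pi/5)) + 1*(exp(2*I*pi/5))*conj(exp(-2*I*pi/5))
  = (1) + (exp(-4*I*pi/5)) + (exp(2*I*pi/5)) + (exp(-2*I*pi/5)) + (exp(4*I*pi/5))
  = 0.
(Exp terms are combined using exp(i*s)*conj(exp(i*t)) = exp(i*(s-t)), and sums of them are collapsed using the identity that for every m > 1 the m distinct m-th roots of unity sum to 0, e.g. 1 + exp(2*I*pi/3) + exp(-2*I*pi/3) = 0.)
Dividing by |G| = 5 gives 0/5 = 0, matching the row-orthogonality relation <chi_4, chi_1> = [chi_4 = chi_1].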